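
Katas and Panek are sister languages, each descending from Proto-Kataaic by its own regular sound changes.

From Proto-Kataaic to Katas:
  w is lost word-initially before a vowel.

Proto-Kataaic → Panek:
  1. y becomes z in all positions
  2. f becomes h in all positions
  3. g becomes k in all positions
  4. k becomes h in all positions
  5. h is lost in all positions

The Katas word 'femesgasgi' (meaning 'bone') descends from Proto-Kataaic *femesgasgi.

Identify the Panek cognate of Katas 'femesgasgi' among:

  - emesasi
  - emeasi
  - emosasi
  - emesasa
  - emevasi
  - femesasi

emesasi

Panek: start from *femesgasgi.
  rule 1: no change — femesgasgi
  rule 2 (unconditioned shift): femesgasgi → hemesgasgi
  rule 3 (unconditioned shift): hemesgasgi → hemeskaski
  rule 4 (unconditioned shift): hemeskaski → hemeshashi
  rule 5 (h-loss): hemeshashi → emesasi
  ⇒ Panek emesasi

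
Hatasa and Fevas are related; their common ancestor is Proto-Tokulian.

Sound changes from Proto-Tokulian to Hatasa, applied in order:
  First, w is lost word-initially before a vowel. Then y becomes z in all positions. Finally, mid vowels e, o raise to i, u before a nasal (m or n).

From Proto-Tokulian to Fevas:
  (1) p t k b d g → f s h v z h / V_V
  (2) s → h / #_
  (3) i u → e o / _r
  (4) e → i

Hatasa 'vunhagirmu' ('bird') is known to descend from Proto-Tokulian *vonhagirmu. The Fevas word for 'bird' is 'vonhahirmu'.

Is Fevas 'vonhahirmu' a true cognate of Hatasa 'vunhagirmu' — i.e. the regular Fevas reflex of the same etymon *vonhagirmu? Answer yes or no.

yes

Derive the expected Fevas reflex of *vonhagirmu:
Fevas: *vonhagirmu > vonhahirmu > vonhahermu > vonhahirmu  (by intervocalic lenition, pre-rhotic lowering, vowel merger)
Fevas 'vonhahirmu' matches the regular reflex exactly, so the pair is cognate.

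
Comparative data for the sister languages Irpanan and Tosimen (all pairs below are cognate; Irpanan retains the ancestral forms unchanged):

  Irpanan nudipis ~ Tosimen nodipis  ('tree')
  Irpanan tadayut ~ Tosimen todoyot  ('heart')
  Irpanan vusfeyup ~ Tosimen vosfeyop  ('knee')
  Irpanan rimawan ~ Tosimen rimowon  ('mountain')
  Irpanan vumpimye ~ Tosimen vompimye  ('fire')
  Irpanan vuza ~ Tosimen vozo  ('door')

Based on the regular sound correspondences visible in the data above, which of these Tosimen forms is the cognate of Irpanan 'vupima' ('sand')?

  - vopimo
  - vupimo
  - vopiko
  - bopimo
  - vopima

vusfeyup ~ vosfeyop — Irpanan u corresponds to Tosimen o after a consonant, before a labial obstruent.
vuza ~ vozo — Irpanan a corresponds to Tosimen o word-finally.
Applying these to Irpanan 'vupima':
  vupima → vopima   (u→o after a consonant, before a labial obstruent)
  vopima → vopimo   (a→o word-finally)
So the Tosimen cognate is 'vopimo'.

vopimo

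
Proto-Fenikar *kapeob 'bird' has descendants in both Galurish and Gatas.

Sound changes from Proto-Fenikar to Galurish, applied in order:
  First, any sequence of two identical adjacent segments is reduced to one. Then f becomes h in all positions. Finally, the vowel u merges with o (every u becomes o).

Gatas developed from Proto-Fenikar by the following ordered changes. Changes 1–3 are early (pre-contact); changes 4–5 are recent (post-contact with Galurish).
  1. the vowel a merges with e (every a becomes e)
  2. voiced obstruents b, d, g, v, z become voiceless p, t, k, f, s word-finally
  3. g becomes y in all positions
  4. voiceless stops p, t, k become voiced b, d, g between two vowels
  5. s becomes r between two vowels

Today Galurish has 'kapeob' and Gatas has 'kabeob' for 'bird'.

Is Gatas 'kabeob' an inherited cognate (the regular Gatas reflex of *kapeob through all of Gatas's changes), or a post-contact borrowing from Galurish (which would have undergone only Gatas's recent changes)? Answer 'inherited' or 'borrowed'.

If inherited, *kapeob would pass through all of Gatas's changes:
Gatas: *kapeob
  kapeob → kepeob   [vowel merger]
  kepeob → kepeop   [final devoicing]
  kepeop (rule 3 does not apply)
  kepeop → kebeop   [intervocalic voicing]
  kebeop (rule 5 does not apply)
  giving Gatas kebeop.
If borrowed from Galurish 'kapeob' after the early changes, it would undergo only the recent ones:
  rule 4 (intervocalic voicing): kapeob → kabeob
  rule 5 (rhotacism): no change (kabeob)
  ⇒ as a loan: kabeob
Gatas 'kabeob' matches the loan outcome 'kabeob', not the inherited 'kebeop' — it skipped the early Gatas changes, so it was borrowed from Galurish.

borrowed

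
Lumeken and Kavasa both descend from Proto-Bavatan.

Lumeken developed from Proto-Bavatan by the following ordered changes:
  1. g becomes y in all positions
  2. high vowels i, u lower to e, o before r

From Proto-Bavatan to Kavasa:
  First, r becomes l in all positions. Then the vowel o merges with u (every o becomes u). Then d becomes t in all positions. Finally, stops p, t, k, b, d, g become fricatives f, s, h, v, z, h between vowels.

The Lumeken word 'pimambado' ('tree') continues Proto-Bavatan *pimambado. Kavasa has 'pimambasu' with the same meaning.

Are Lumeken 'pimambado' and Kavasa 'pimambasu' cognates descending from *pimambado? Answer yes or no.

Derive the expected Kavasa reflex of *pimambado:
Kavasa: start from *pimambado.
  rule 1: no change — pimambado
  rule 2 (vowel merger): pimambado → pimambadu
  rule 3 (unconditioned shift): pimambadu → pimambatu
  rule 4 (intervocalic lenition): pimambatu → pimambasu
  ⇒ Kavasa pimambasu
Kavasa 'pimambasu' matches the regular reflex exactly, so the pair is cognate.

yes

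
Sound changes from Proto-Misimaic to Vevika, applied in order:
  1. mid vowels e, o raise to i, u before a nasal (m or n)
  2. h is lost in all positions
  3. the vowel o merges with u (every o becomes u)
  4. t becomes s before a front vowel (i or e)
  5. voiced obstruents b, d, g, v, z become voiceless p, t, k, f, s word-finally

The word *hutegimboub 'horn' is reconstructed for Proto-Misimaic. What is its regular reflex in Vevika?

usegimbuup

Vevika: *hutegimboub > utegimboub > utegimbuub > usegimbuub > usegimbuup  (by h-loss, vowel merger, palatalisation, final devoicing)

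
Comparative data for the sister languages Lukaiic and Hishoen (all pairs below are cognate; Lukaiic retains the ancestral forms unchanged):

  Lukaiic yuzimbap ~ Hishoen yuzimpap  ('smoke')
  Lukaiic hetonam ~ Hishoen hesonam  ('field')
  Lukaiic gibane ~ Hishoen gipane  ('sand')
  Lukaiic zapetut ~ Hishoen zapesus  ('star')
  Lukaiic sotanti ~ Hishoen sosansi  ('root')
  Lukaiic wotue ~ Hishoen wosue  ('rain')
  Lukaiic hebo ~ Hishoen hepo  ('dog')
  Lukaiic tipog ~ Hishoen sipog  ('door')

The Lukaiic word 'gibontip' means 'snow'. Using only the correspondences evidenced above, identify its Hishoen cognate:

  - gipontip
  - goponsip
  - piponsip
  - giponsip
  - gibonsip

giponsip

hebo ~ hepo — Lukaiic b corresponds to Hishoen p between vowels (before a back vowel).
sotanti ~ sosansi — Lukaiic t corresponds to Hishoen s after a consonant, before a front vowel.
Applying these to Lukaiic 'gibontip':
  gibontip → gipontip   (b→p between vowels (before a back vowel))
  gipontip → giponsip   (t→s after a consonant, before a front vowel)
So the Hishoen cognate is 'giponsip'.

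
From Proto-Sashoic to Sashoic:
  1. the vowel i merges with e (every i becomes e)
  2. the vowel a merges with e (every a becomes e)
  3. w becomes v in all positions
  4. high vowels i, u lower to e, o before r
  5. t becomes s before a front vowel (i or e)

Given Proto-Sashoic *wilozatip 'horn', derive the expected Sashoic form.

velozesep

Sashoic: start from *wilozatip.
  rule 1 (vowel merger): wilozatip → welozatep
  rule 2 (vowel merger): welozatep → welozetep
  rule 3 (unconditioned shift): welozetep → velozetep
  rule 4: no change — velozetep
  rule 5 (palatalisation): velozetep → velozesep
  ⇒ Sashoic velozesep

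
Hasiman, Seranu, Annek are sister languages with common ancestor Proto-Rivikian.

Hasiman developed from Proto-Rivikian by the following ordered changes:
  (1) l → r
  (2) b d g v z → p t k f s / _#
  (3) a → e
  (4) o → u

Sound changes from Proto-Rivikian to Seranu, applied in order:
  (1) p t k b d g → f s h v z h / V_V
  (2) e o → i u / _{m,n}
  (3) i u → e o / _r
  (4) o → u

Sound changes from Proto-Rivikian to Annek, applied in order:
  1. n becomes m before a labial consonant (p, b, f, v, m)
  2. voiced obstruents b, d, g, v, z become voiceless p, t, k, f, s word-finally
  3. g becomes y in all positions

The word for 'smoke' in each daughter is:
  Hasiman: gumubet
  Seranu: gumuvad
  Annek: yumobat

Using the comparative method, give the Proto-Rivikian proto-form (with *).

Position 5: Hasiman has b, Seranu has v, Annek has b. Hasiman preserves b here (none of its changes turn any other segment into b), so the proto-segment is *b.
Position 7: Hasiman has t, Seranu has d, Annek has t. Seranu preserves d here (none of its changes turn any other segment into d), so the proto-segment is *d.
Position 4: Hasiman has u, Seranu has u, Annek has o. Annek preserves o here (none of its changes turn any other segment into o), so the proto-segment is *o.
This points to *gumobad. Verify forward in each daughter:
Hasiman: *gumobad > gumobat > gumobet > gumubet  (by final devoicing, vowel merger, vowel merger)
Seranu: start from *gumobad.
  rule 1 (intervocalic lenition): gumobad → gumovad
  rule 2: no change — gumovad
  rule 3: no change — gumovad
  rule 4 (vowel merger): gumovad → gumuvad
  ⇒ Seranu gumuvad
Annek: start from *gumobad.
  rule 1: no change — gumobad
  rule 2 (final devoicing): gumobad → gumobat
  rule 3 (unconditioned shift): gumobat → yumobat
  ⇒ Annek yumobat
*gumobad is the unique common source.

*gumobad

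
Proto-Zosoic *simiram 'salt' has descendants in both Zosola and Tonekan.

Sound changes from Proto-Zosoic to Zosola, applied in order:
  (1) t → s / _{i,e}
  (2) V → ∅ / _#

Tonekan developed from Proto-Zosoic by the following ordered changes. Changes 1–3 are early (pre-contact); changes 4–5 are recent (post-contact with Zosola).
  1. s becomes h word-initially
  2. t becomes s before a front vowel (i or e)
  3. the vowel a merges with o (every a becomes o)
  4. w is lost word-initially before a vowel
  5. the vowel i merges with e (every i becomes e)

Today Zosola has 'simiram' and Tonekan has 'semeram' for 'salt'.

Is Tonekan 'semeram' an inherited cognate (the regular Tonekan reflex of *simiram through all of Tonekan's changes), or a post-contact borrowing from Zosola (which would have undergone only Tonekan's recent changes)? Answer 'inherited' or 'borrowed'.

borrowed

If inherited, *simiram would pass through all of Tonekan's changes:
Tonekan: *simiram > himiram > himirom > hemerom  (by debuccalisation, vowel merger, vowel merger)
If borrowed from Zosola 'simiram' after the early changes, it would undergo only the recent ones:
  rule 4 (glide loss): no change (simiram)
  rule 5 (vowel merger): simiram → semeram
  ⇒ as a loan: semeram
Tonekan 'semeram' matches the loan outcome 'semeram', not the inherited 'hemerom' — it skipped the early Tonekan changes, so it was borrowed from Zosola.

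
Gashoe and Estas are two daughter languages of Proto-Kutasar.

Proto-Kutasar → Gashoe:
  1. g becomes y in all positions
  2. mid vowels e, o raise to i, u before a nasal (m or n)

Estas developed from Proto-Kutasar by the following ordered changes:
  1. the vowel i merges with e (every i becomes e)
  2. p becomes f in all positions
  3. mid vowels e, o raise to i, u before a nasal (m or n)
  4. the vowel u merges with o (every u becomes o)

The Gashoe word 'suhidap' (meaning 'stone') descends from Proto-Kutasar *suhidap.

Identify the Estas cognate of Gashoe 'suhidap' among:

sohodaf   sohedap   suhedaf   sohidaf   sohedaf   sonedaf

sohedaf

Estas: start from *suhidap.
  rule 1 (vowel merger): suhidap → suhedap
  rule 2 (unconditioned shift): suhedap → suhedaf
  rule 3: no change — suhedaf
  rule 4 (vowel merger): suhedaf → sohedaf
  ⇒ Estas sohedaf
Among the options, 'sohedaf' alone shows every Estas change applied in order.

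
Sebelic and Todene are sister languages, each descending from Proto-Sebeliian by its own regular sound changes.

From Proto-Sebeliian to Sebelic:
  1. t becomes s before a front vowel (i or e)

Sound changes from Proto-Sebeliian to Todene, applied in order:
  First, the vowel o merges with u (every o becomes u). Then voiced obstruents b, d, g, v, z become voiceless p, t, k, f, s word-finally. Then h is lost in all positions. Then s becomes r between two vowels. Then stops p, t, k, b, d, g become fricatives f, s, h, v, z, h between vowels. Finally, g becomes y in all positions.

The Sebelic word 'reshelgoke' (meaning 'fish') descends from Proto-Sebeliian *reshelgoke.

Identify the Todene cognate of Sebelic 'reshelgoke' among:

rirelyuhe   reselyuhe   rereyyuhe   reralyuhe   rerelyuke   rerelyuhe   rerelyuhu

rerelyuhe

Todene: *reshelgoke
  reshelgoke → reshelguke   [vowel merger]
  reshelguke (rule 2 does not apply)
  reshelguke → reselguke   [h-loss]
  reselguke → rerelguke   [rhotacism]
  rerelguke → rerelguhe   [intervocalic lenition]
  rerelguhe → rerelyuhe   [unconditioned shift]
  giving Todene rerelyuhe.
Only 'rerelyuhe' matches the regular Todene development of *reshelgoke.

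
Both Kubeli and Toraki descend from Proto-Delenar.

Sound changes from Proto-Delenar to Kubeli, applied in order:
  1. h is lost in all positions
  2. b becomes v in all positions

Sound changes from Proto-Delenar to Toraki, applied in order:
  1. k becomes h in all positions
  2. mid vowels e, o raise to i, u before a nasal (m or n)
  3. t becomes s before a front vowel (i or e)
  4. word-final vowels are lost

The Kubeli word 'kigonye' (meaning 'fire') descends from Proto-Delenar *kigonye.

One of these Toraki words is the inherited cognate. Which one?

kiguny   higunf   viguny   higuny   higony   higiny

higuny

Toraki: start from *kigonye.
  rule 1 (unconditioned shift): kigonye → higonye
  rule 2 (pre-nasal raising): higonye → higunye
  rule 3: no change — higunye
  rule 4 (apocope): higunye → higuny
  ⇒ Toraki higuny
Among the options, 'higuny' alone shows every Toraki change applied in order.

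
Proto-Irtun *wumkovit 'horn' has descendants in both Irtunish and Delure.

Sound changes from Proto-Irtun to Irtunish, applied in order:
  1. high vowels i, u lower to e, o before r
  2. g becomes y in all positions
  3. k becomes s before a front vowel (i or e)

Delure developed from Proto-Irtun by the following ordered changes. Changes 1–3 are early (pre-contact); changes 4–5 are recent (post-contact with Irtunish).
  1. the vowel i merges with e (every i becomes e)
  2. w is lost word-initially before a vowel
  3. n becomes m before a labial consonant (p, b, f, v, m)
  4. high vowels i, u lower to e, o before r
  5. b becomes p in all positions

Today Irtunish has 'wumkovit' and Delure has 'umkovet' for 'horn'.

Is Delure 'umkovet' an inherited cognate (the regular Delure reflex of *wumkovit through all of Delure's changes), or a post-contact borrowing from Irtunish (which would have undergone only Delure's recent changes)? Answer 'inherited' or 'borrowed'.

inherited

If inherited, *wumkovit would pass through all of Delure's changes:
Delure: *wumkovit
  wumkovit → wumkovet   [vowel merger]
  wumkovet → umkovet   [glide loss]
  umkovet (rule 3 does not apply)
  umkovet (rule 4 does not apply)
  umkovet (rule 5 does not apply)
  giving Delure umkovet.
If borrowed from Irtunish 'wumkovit' after the early changes, it would undergo only the recent ones:
  rule 4 (pre-rhotic lowering): no change (wumkovit)
  rule 5 (unconditioned shift): no change (wumkovit)
  ⇒ as a loan: wumkovit
Delure 'umkovet' matches the inherited outcome exactly, so it is an inherited cognate, not a loan.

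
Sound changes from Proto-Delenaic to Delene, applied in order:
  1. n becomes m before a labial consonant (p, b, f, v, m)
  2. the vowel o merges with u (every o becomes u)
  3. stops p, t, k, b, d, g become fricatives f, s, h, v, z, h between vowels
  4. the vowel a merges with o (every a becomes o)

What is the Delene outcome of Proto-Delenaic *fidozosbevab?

Delene: start from *fidozosbevab.
  rule 1: no change — fidozosbevab
  rule 2 (vowel merger): fidozosbevab → fiduzusbevab
  rule 3 (intervocalic lenition): fiduzusbevab → fizuzusbevab
  rule 4 (vowel merger): fizuzusbevab → fizuzusbevob
  ⇒ Delene fizuzusbevob

fizuzusbevob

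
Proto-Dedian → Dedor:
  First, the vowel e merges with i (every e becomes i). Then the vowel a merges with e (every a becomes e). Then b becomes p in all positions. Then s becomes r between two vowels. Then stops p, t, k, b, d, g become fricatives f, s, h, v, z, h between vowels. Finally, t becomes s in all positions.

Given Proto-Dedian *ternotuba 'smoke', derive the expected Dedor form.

Dedor: *ternotuba
  ternotuba → tirnotuba   [vowel merger]
  tirnotuba → tirnotube   [vowel merger]
  tirnotube → tirnotupe   [unconditioned shift]
  tirnotupe (rule 4 does not apply)
  tirnotupe → tirnosufe   [intervocalic lenition]
  tirnosufe → sirnosufe   [unconditioned shift]
  giving Dedor sirnosufe.

sirnosufe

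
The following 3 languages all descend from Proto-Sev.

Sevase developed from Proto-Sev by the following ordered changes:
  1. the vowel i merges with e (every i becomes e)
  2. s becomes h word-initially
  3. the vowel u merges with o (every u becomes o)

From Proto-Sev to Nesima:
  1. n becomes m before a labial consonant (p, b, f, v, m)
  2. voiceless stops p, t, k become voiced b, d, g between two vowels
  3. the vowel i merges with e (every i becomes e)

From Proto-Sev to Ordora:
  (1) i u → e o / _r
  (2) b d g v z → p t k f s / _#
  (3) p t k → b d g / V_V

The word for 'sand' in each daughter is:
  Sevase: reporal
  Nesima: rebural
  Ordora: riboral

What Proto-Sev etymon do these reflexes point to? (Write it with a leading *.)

Position 3: Sevase has p, Nesima has b, Ordora has b. Sevase preserves p here (none of its changes turn any other segment into p), so the proto-segment is *p.
Position 2: Sevase has e, Nesima has e, Ordora has i. Ordora preserves i here (none of its changes turn any other segment into i), so the proto-segment is *i.
Position 4: Sevase has o, Nesima has u, Ordora has o. Nesima preserves u here (none of its changes turn any other segment into u), so the proto-segment is *u.
Continuing position by position gives *ripural; check it forward:
Sevase: *ripural
  ripural → repural   [vowel merger]
  repural (rule 2 does not apply)
  repural → reporal   [vowel merger]
  giving Sevase reporal.
Nesima: *ripural
  ripural (rule 1 does not apply)
  ripural → ribural   [intervocalic voicing]
  ribural → rebural   [vowel merger]
  giving Nesima rebural.
Ordora: start from *ripural.
  rule 1 (pre-rhotic lowering): ripural → riporal
  rule 2: no change — riporal
  rule 3 (intervocalic voicing): riporal → riboral
  ⇒ Ordora riboral
*ripural is the unique common source.

*ripural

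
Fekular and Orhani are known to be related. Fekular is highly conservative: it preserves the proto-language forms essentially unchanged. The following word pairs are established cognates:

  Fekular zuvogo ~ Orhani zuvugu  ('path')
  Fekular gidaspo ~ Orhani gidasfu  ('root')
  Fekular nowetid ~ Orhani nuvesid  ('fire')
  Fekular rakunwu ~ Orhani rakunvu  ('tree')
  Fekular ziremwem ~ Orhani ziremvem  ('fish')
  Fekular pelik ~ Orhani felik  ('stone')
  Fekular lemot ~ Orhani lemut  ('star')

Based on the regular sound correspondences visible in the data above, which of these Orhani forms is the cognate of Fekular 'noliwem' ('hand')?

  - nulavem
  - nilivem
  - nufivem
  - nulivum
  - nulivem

zuvogo ~ zuvugu, nowetid ~ nuvesid — Fekular o corresponds to Orhani u after a consonant, before a consonant other than r, m, n, p, b, f, v.
nowetid ~ nuvesid — Fekular w corresponds to Orhani v between vowels (before a front vowel).
Applying these to Fekular 'noliwem':
  noliwem → nuliwem   (o→u after a consonant, before a consonant other than r, m, n, p, b, f, v)
  nuliwem → nulivem   (w→v between vowels (before a front vowel))
So the Orhani cognate is 'nulivem'.

nulivem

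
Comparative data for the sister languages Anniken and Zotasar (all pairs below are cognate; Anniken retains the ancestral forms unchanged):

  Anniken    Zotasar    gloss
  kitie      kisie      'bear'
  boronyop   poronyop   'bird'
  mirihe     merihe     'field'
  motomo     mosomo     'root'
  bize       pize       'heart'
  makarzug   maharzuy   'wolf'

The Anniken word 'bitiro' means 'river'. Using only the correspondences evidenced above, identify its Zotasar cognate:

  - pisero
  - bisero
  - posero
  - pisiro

pisero

bize ~ pize — Anniken b corresponds to Zotasar p word-initially before a front vowel.
kitie ~ kisie — Anniken t corresponds to Zotasar s between vowels (before a front vowel).
mirihe ~ merihe — Anniken i corresponds to Zotasar e after a consonant, before r.
Applying these to Anniken 'bitiro':
  bitiro → pitiro   (b→p word-initially before a front vowel)
  pitiro → pisiro   (t→s between vowels (before a front vowel))
  pisiro → pisero   (i→e after a consonant, before r)
So the Zotasar cognate is 'pisero'.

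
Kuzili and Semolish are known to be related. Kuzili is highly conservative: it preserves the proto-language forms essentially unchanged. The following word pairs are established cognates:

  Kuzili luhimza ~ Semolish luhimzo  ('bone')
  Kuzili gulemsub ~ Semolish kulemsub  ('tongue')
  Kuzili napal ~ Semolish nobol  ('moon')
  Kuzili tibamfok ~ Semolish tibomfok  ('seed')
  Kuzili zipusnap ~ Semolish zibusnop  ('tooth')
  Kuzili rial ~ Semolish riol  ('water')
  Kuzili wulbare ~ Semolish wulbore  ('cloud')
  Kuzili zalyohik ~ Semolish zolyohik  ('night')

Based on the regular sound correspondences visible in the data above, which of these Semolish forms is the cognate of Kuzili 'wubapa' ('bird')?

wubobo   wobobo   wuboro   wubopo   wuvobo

wubobo

napal ~ nobol, zipusnap ~ zibusnop — Kuzili a corresponds to Semolish o after a consonant, before a labial obstruent.
napal ~ nobol — Kuzili p corresponds to Semolish b between vowels (before a back vowel).
luhimza ~ luhimzo — Kuzili a corresponds to Semolish o word-finally.
Applying these to Kuzili 'wubapa':
  wubapa → wubopa   (a→o after a consonant, before a labial obstruent)
  wubopa → wuboba   (p→b between vowels (before a back vowel))
  wuboba → wubobo   (a→o word-finally)
So the Semolish cognate is 'wubobo'.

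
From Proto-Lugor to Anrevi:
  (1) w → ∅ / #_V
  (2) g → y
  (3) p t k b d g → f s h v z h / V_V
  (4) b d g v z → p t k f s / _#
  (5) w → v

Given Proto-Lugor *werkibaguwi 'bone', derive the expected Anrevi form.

Anrevi: *werkibaguwi > erkibaguwi > erkibayuwi > erkivayuwi > erkivayuvi  (by glide loss, unconditioned shift, intervocalic lenition, unconditioned shift)

erkivayuvi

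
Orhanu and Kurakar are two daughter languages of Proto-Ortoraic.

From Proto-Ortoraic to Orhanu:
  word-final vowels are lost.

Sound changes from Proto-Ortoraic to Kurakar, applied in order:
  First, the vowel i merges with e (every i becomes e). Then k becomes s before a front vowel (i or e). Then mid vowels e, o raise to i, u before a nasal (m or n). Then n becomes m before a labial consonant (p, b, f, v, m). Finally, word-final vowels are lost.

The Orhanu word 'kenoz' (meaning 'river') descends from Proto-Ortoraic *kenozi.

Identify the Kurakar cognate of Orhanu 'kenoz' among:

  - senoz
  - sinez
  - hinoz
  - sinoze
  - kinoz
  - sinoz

Kurakar: start from *kenozi.
  rule 1 (vowel merger): kenozi → kenoze
  rule 2 (palatalisation): kenoze → senoze
  rule 3 (pre-nasal raising): senoze → sinoze
  rule 4: no change — sinoze
  rule 5 (apocope): sinoze → sinoz
  ⇒ Kurakar sinoz
Among the options, 'sinoz' alone shows every Kurakar change applied in order.

sinoz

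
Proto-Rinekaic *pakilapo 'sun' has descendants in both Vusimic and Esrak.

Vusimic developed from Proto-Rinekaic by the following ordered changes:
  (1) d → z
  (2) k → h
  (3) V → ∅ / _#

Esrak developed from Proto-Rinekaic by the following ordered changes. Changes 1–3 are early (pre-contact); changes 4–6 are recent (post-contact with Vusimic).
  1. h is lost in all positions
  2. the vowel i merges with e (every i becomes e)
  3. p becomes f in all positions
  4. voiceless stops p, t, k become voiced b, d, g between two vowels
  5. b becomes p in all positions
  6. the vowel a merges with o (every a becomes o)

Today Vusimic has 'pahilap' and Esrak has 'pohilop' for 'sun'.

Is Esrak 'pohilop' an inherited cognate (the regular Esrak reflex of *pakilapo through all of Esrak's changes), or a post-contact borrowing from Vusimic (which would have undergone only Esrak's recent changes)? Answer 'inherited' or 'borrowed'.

If inherited, *pakilapo would pass through all of Esrak's changes:
Esrak: *pakilapo > pakelapo > fakelafo > fagelafo > fogelofo  (by vowel merger, unconditioned shift, intervocalic voicing, vowel merger)
If borrowed from Vusimic 'pahilap' after the early changes, it would undergo only the recent ones:
  rule 4 (intervocalic voicing): no change (pahilap)
  rule 5 (unconditioned shift): no change (pahilap)
  rule 6 (vowel merger): pahilap → pohilop
  ⇒ as a loan: pohilop
Esrak 'pohilop' matches the loan outcome 'pohilop', not the inherited 'fogelofo' — it skipped the early Esrak changes, so it was borrowed from Vusimic.

borrowed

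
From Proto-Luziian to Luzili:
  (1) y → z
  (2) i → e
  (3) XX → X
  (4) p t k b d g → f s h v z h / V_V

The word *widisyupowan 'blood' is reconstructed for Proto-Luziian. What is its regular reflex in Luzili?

wezeszufowan

Luzili: start from *widisyupowan.
  rule 1 (unconditioned shift): widisyupowan → widiszupowan
  rule 2 (vowel merger): widiszupowan → wedeszupowan
  rule 3: no change — wedeszupowan
  rule 4 (intervocalic lenition): wedeszupowan → wezeszufowan
  ⇒ Luzili wezeszufowan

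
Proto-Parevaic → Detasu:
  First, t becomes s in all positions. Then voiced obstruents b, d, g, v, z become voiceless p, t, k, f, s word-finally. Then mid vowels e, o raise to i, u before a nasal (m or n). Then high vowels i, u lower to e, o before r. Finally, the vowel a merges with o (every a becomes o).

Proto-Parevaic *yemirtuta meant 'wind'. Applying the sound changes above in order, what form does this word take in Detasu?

Detasu: start from *yemirtuta.
  rule 1 (unconditioned shift): yemirtuta → yemirsusa
  rule 2: no change — yemirsusa
  rule 3 (pre-nasal raising): yemirsusa → yimirsusa
  rule 4 (pre-rhotic lowering): yimirsusa → yimersusa
  rule 5 (vowel merger): yimersusa → yimersuso
  ⇒ Detasu yimersuso

yimersuso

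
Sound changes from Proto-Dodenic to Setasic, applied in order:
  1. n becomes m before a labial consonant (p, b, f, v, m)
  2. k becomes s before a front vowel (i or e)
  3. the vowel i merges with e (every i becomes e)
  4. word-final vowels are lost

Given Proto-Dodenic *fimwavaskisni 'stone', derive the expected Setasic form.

Setasic: start from *fimwavaskisni.
  rule 1: no change — fimwavaskisni
  rule 2 (palatalisation): fimwavaskisni → fimwavassisni
  rule 3 (vowel merger): fimwavassisni → femwavassesne
  rule 4 (apocope): femwavassesne → femwavassesn
  ⇒ Setasic femwavassesn

femwavassesn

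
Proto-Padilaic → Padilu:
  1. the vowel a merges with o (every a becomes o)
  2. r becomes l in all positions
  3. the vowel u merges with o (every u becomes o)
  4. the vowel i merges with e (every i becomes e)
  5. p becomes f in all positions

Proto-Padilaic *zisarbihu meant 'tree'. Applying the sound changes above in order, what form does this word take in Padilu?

zesolbeho

Padilu: *zisarbihu > zisorbihu > zisolbihu > zisolbiho > zesolbeho  (by vowel merger, unconditioned shift, vowel merger, vowel merger)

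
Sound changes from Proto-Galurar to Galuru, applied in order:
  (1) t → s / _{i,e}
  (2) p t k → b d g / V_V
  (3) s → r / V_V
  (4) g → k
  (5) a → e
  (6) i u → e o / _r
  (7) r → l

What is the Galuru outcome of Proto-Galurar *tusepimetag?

Galuru: start from *tusepimetag.
  rule 1: no change — tusepimetag
  rule 2 (intervocalic voicing): tusepimetag → tusebimedag
  rule 3 (rhotacism): tusebimedag → turebimedag
  rule 4 (unconditioned shift): turebimedag → turebimedak
  rule 5 (vowel merger): turebimedak → turebimedek
  rule 6 (pre-rhotic lowering): turebimedek → torebimedek
  rule 7 (unconditioned shift): torebimedek → tolebimedek
  ⇒ Galuru tolebimedek

tolebimedek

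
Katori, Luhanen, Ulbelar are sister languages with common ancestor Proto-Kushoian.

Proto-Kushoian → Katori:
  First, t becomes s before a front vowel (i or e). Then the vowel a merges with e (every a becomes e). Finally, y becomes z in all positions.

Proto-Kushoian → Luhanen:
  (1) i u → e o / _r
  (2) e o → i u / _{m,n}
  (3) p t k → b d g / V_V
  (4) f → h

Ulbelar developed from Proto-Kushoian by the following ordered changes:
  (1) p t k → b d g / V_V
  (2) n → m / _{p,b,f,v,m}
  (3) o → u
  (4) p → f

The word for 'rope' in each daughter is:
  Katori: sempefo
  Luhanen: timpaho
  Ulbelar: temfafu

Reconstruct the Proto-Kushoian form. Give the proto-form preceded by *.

Position 6: Katori has f, Luhanen has h, Ulbelar has f. Katori preserves f here (none of its changes turn any other segment into f), so the proto-segment is *f.
Position 4: Katori has p, Luhanen has p, Ulbelar has f. Katori preserves p here (none of its changes turn any other segment into p), so the proto-segment is *p.
Continuing position by position gives *tempafo; check it forward:
Katori: *tempafo > sempafo > sempefo  (by palatalisation, vowel merger)
Luhanen: *tempafo
  tempafo (rule 1 does not apply)
  tempafo → timpafo   [pre-nasal raising]
  timpafo (rule 3 does not apply)
  timpafo → timpaho   [unconditioned shift]
  giving Luhanen timpaho.
Ulbelar: start from *tempafo.
  rule 1: no change — tempafo
  rule 2: no change — tempafo
  rule 3 (vowel merger): tempafo → tempafu
  rule 4 (unconditioned shift): tempafu → temfafu
  ⇒ Ulbelar temfafu
*tempafo is the unique common source.

*tempafo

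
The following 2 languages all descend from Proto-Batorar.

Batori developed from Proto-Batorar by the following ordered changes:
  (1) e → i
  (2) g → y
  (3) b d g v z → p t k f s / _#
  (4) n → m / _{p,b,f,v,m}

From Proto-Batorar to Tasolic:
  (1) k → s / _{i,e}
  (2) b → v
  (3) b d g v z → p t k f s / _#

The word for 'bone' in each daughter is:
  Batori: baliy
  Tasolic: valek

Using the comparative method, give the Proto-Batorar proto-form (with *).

Position 5: Batori has y, Tasolic has k. Taking the neighbouring segments as reconstructed: Batori y could go back to *g or *y; Tasolic k could go back to *k or *g — the one source consistent with every daughter is *g.
Position 1: Batori has b, Tasolic has v. Batori preserves b here (none of its changes turn any other segment into b), so the proto-segment is *b.
This points to *baleg. Verify forward in each daughter:
Batori: *baleg > balig > baliy  (by vowel merger, unconditioned shift)
Tasolic: start from *baleg.
  rule 1: no change — baleg
  rule 2 (unconditioned shift): baleg → valeg
  rule 3 (final devoicing): valeg → valek
  ⇒ Tasolic valek
No other proto-form is consistent with every reflex, so the reconstruction is *baleg.

*baleg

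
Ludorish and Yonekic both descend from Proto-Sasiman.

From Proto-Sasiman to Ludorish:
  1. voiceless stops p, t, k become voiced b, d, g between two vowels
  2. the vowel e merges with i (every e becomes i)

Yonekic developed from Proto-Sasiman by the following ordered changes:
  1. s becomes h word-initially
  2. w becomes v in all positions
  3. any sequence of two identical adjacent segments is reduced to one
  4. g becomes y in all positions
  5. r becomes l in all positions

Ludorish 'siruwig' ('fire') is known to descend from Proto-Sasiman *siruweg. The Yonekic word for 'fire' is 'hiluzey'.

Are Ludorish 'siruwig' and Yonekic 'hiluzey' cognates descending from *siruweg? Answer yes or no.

no

Derive the expected Yonekic reflex of *siruweg:
Yonekic: *siruweg
  siruweg → hiruweg   [debuccalisation]
  hiruweg → hiruveg   [unconditioned shift]
  hiruveg (rule 3 does not apply)
  hiruveg → hiruvey   [unconditioned shift]
  hiruvey → hiluvey   [unconditioned shift]
  giving Yonekic hiluvey.
The regular Yonekic reflex would be 'hiluvey', but the attested form is 'hiluzey'. The correspondence is irregular, so they are not cognates (the Yonekic form has a different source).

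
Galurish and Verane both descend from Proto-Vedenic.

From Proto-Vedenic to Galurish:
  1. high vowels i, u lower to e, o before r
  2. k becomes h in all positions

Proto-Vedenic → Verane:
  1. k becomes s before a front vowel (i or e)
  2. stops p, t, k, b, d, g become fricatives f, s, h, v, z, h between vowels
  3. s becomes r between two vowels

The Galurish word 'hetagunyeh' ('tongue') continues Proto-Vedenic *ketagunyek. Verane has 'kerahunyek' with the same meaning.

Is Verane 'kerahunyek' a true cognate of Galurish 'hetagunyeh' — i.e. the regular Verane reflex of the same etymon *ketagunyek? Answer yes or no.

Derive the expected Verane reflex of *ketagunyek:
Verane: *ketagunyek
  ketagunyek → setagunyek   [palatalisation]
  setagunyek → sesahunyek   [intervocalic lenition]
  sesahunyek → serahunyek   [rhotacism]
  giving Verane serahunyek.
The regular Verane reflex would be 'serahunyek', but the attested form is 'kerahunyek'. The correspondence is irregular, so they are not cognates (the Verane form has a different source).

no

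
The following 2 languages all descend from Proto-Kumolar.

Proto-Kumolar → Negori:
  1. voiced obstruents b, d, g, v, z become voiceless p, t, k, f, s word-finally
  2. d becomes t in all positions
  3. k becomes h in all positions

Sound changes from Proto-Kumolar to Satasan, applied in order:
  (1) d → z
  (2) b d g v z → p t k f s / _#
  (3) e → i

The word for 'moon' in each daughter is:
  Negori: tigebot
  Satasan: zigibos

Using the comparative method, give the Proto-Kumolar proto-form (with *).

Position 4: Negori has e, Satasan has i. Negori preserves e here (none of its changes turn any other segment into e), so the proto-segment is *e.
Position 7: Negori has t, Satasan has s. Taking the neighbouring segments as reconstructed: Negori t could go back to *t or *d; Satasan s could go back to *d or *s or *z — the one source consistent with every daughter is *d.
Position 1: Negori has t, Satasan has z. Taking the neighbouring segments as reconstructed: Negori t could go back to *t or *d; Satasan z could go back to *d or *z — the one source consistent with every daughter is *d.
The remaining positions agree across the daughters. Check the candidate against every language:
Negori: *digebod
  digebod → digebot   [final devoicing]
  digebot → tigebot   [unconditioned shift]
  tigebot (rule 3 does not apply)
  giving Negori tigebot.
Satasan: start from *digebod.
  rule 1 (unconditioned shift): digebod → zigeboz
  rule 2 (final devoicing): zigeboz → zigebos
  rule 3 (vowel merger): zigebos → zigibos
  ⇒ Satasan zigibos
No other proto-form is consistent with every reflex, so the reconstruction is *digebod.

*digebod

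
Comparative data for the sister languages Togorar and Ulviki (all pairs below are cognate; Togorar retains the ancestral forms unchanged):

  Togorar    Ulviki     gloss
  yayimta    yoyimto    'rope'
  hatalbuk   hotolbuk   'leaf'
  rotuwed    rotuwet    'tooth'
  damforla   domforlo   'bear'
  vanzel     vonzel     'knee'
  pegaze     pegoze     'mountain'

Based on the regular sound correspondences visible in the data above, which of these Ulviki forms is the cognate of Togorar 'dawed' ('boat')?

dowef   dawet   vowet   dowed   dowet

dowet

yayimta ~ yoyimto, hatalbuk ~ hotolbuk — Togorar a corresponds to Ulviki o after a consonant, before a consonant other than r, m, n, p, b, f, v.
rotuwed ~ rotuwet — Togorar d corresponds to Ulviki t word-finally.
Applying these to Togorar 'dawed':
  dawed → dowed   (a→o after a consonant, before a consonant other than r, m, n, p, b, f, v)
  dowed → dowet   (d→t word-finally)
So the Ulviki cognate is 'dowet'.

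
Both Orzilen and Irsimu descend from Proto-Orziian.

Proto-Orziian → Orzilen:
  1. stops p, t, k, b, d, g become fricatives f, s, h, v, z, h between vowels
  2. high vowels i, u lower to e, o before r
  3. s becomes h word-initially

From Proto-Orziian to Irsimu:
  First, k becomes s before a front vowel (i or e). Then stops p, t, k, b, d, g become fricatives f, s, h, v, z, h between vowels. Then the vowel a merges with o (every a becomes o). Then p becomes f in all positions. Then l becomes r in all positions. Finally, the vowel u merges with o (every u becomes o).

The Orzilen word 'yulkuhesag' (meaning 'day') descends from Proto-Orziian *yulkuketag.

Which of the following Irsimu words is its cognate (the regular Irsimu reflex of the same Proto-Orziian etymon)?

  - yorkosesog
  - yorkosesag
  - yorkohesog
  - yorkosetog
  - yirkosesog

Irsimu: *yulkuketag
  yulkuketag → yulkusetag   [palatalisation]
  yulkusetag → yulkusesag   [intervocalic lenition]
  yulkusesag → yulkusesog   [vowel merger]
  yulkusesog (rule 4 does not apply)
  yulkusesog → yurkusesog   [unconditioned shift]
  yurkusesog → yorkosesog   [vowel merger]
  giving Irsimu yorkosesog.
The other candidates each miss or misapply at least one Irsimu change.

yorkosesog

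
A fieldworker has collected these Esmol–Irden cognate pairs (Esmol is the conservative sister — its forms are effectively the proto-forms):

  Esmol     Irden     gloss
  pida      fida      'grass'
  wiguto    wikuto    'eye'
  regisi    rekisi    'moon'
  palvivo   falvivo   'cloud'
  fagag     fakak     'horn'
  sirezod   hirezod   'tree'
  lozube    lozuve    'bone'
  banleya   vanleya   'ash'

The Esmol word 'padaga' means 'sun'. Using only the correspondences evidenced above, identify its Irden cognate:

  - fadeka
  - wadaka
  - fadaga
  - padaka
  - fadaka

palvivo ~ falvivo — Esmol p corresponds to Irden f word-initially before a back vowel.
fagag ~ fakak — Esmol g corresponds to Irden k between vowels (before a back vowel).
Applying these to Esmol 'padaga':
  padaga → fadaga   (p→f word-initially before a back vowel)
  fadaga → fadaka   (g→k between vowels (before a back vowel))
So the Irden cognate is 'fadaka'.

fadaka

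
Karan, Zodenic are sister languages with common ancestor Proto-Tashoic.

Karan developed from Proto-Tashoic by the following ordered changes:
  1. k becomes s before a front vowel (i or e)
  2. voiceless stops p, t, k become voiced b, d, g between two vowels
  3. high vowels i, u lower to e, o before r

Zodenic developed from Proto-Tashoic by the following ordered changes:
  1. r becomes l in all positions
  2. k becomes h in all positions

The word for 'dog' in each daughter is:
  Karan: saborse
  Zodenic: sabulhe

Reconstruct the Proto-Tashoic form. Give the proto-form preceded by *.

*saburke

Position 6: Karan has s, Zodenic has h. Taking the neighbouring segments as reconstructed: Karan s could go back to *k or *s; Zodenic h could go back to *k or *h — the one source consistent with every daughter is *k.
Position 4: Karan has o, Zodenic has u. Zodenic preserves u here (none of its changes turn any other segment into u), so the proto-segment is *u.
Position 5: Karan has r, Zodenic has l. Karan preserves r here (none of its changes turn any other segment into r), so the proto-segment is *r.
This points to *saburke. Verify forward in each daughter:
Karan: *saburke > saburse > saborse  (by palatalisation, pre-rhotic lowering)
Zodenic: start from *saburke.
  rule 1 (unconditioned shift): saburke → sabulke
  rule 2 (unconditioned shift): sabulke → sabulhe
  ⇒ Zodenic sabulhe
No other proto-form is consistent with every reflex, so the reconstruction is *saburke.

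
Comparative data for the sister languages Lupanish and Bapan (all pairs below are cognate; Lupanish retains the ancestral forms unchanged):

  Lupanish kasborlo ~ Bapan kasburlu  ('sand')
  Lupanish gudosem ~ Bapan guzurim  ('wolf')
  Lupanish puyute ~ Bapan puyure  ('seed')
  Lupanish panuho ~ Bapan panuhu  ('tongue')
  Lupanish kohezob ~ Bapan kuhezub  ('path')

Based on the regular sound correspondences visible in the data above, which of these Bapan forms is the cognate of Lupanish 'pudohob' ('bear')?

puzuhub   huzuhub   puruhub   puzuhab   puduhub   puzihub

puzuhub

gudosem ~ guzurim — Lupanish d corresponds to Bapan z between vowels (before a back vowel).
gudosem ~ guzurim, kohezob ~ kuhezub — Lupanish o corresponds to Bapan u after a consonant, before a consonant other than r, m, n, p, b, f, v.
kohezob ~ kuhezub — Lupanish o corresponds to Bapan u after a consonant, before a labial obstruent.
Applying these to Lupanish 'pudohob':
  pudohob → puzohob   (d→z between vowels (before a back vowel))
  puzohob → puzuhob   (o→u after a consonant, before a consonant other than r, m, n, p, b, f, v)
  puzuhob → puzuhub   (o→u after a consonant, before a labial obstruent)
So the Bapan cognate is 'puzuhub'.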